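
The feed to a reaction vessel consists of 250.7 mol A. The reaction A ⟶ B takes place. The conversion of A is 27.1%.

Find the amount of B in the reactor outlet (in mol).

67.9 mol

A reacted = 0.271 × 250.7 = 67.94 mol; ν_A = −1, so ξ = 67.94/1 = 67.94 mol.
Outlet amounts (n = n₀ + ν ξ):
  A: 250.7 − 1(67.94) = 182.8
  B: 0 + 1(67.94) = 67.94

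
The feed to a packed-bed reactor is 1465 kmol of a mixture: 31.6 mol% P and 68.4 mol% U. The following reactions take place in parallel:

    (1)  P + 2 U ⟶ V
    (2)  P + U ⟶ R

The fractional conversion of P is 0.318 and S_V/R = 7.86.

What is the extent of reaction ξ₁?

Conversion of P: P consumed = 0.318 × 462.9 = 147.2 kmol = 1ξ₁ + 1ξ₂.
Selectivity: 1ξ₁ / (1ξ₂) = 7.86 → ξ₁ = 7.86 ξ₂.
Substitute: (1·7.86 + 1) ξ₂ = 147.2 → ξ₂ = 16.62 kmol, ξ₁ = 130.6 kmol.
Outlet amounts (n = n₀ + Σ ν·ξ):
  P: 462.9 − 1(130.6) − 1(16.62) = 315.7
  U: 1002 − 2(130.6) − 1(16.62) = 724.2
  V: 0 + 1(130.6) = 130.6
  R: 0 + 1(16.62) = 16.62

ξ₁ = 131 kmol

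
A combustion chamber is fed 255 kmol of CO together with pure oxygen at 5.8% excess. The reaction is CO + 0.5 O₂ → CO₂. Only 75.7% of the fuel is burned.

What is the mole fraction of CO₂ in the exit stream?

0.658

Stoichiometric O₂ = 0.5 × 255 = 127.5 kmol; O₂ fed = 127.5 × 1.058 = 134.9 kmol.
Fuel reacted = 0.757 × 255 → ξ = 193 kmol.
Outlet (n = n₀ + ν ξ):
  CO: 255 − 1(193) = 61.97
  O₂: 134.9 − 0.5(193) = 38.38
  CO₂: 0 + 1(193) = 193
Total out = 293.4 kmol; y_CO₂ = 193 / 293.4 = 0.658.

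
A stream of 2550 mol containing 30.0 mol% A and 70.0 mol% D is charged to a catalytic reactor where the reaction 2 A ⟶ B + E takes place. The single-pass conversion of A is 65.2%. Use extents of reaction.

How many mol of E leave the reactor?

249 mol

A reacted = 0.652 × 765 = 498.8 mol; ν_A = −2, so ξ = 498.8/2 = 249.4 mol.
Outlet amounts (n = n₀ + ν ξ):
  A: 765 − 2(249.4) = 266.2
  B: 0 + 1(249.4) = 249.4
  E: 0 + 1(249.4) = 249.4
  D: 1785 (inert)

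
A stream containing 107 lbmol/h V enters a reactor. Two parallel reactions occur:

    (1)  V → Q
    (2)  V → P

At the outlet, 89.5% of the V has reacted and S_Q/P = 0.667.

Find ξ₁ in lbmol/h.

ξ₁ = 38.3 lbmol/h

Conversion of V: V consumed = 0.895 × 107 = 95.77 lbmol/h = 1ξ₁ + 1ξ₂.
Selectivity: 1ξ₁ / (1ξ₂) = 0.667 → ξ₁ = 0.667 ξ₂.
Substitute: (1·0.667 + 1) ξ₂ = 95.77 → ξ₂ = 57.45 lbmol/h, ξ₁ = 38.32 lbmol/h.
Outlet amounts (n = n₀ + Σ ν·ξ):
  V: 107 − 1(38.32) − 1(57.45) = 11.23
  Q: 0 + 1(38.32) = 38.32
  P: 0 + 1(57.45) = 57.45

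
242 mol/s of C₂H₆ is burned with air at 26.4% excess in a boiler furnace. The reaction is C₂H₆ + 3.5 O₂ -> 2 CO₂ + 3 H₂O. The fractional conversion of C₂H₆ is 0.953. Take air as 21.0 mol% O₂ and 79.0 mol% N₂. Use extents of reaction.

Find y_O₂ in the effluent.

0.0483

Stoichiometric O₂ = 3.5 × 242 = 847 mol/s; O₂ fed = 847 × 1.264 = 1071 mol/s.
N₂ fed = 1071 × 79/21 = 4028 mol/s.
Fuel reacted = 0.953 × 242 → ξ = 230.6 mol/s.
Outlet (n = n₀ + ν ξ):
  C₂H₆: 242 − 1(230.6) = 11.37
  O₂: 1071 − 3.5(230.6) = 263.4
  N₂: 4028 (inert)
  CO₂: 0 + 2(230.6) = 461.3
  H₂O: 0 + 3(230.6) = 691.9
Total out = 5455 mol/s; y_O₂ = 263.4 / 5455 = 0.04829.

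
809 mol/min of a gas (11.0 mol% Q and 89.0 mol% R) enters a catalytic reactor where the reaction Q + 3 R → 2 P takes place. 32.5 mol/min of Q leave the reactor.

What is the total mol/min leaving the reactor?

For Q: n = n₀ − 1ξ → 32.5 = 88.99 − 1ξ, giving ξ = 56.49 mol/min.
Outlet amounts (n = n₀ + ν ξ):
  Q: 88.99 − 1(56.49) = 32.5
  R: 720 − 3(56.49) = 550.5
  P: 0 + 2(56.49) = 113
Total out = 32.5 + 550.5 + 113 = 696 mol/min.

696 mol/min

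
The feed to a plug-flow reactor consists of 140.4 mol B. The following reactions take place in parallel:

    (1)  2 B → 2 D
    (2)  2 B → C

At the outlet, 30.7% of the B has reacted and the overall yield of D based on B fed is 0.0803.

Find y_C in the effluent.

0.128

Yield of D: 2ξ₁ / 140.4 = 0.0803 → ξ₁ = 5.637 mol.
Conversion of B: 2ξ₁ + 2ξ₂ = 0.307 × 140.4 = 43.1 → ξ₂ = 15.91 mol.
Outlet amounts (n = n₀ + Σ ν·ξ):
  B: 140.4 − 2(5.637) − 2(15.91) = 97.3
  D: 0 + 2(5.637) = 11.27
  C: 0 + 1(15.91) = 15.91
Total out = 124.5 mol; y_C = 15.91 / 124.5 = 0.1278.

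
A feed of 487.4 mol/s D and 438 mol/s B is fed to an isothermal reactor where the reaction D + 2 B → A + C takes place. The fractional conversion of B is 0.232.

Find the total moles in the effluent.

B reacted = 0.232 × 438 = 101.6 mol/s; ν_B = −2, so ξ = 101.6/2 = 50.81 mol/s.
Outlet amounts (n = n₀ + ν ξ):
  D: 487.4 − 1(50.81) = 436.6
  B: 438 − 2(50.81) = 336.4
  A: 0 + 1(50.81) = 50.81
  C: 0 + 1(50.81) = 50.81
Total out = 436.6 + 336.4 + 50.81 + 50.81 = 874.6 mol/s.

875 mol/s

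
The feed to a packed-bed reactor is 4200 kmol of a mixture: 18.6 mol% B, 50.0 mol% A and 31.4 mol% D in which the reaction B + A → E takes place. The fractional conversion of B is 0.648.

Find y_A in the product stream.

0.431

B reacted = 0.648 × 781.2 = 506.2 kmol; ν_B = −1, so ξ = 506.2/1 = 506.2 kmol.
Outlet amounts (n = n₀ + ν ξ):
  B: 781.2 − 1(506.2) = 275
  A: 2100 − 1(506.2) = 1594
  E: 0 + 1(506.2) = 506.2
  D: 1319 (inert)
Total out = 3694 kmol; y_A = 1594 / 3694 = 0.4315.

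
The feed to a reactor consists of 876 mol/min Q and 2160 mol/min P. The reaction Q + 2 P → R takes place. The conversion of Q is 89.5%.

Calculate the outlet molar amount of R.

784 mol/min

Q reacted = 0.895 × 876 = 784 mol/min; ν_Q = −1, so ξ = 784/1 = 784 mol/min.
Outlet amounts (n = n₀ + ν ξ):
  Q: 876 − 1(784) = 91.98
  P: 2160 − 2(784) = 592
  R: 0 + 1(784) = 784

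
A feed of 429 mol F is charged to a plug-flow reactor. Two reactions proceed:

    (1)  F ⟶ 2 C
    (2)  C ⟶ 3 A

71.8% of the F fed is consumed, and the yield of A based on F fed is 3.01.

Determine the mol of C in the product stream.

186 mol

Conversion of F: F consumed = 1ξ₁ = 0.718 × 429 → ξ₁ = 308 mol.
Yield of A: 3ξ₂ / 429 = 3.01 → ξ₂ = 430.4 mol.
Outlet amounts (n = n₀ + Σ ν·ξ):
  F: 429 − 1(308) = 121
  C: 0 + 2(308) − 1(430.4) = 185.6
  A: 0 + 3(430.4) = 1291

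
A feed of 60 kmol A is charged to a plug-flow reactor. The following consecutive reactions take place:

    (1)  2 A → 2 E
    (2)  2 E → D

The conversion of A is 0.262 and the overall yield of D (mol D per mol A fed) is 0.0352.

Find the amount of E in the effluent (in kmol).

11.5 kmol

Conversion of A: A consumed = 2ξ₁ = 0.262 × 60 → ξ₁ = 7.86 kmol.
Yield of D: 1ξ₂ / 60 = 0.0352 → ξ₂ = 2.112 kmol.
Outlet amounts (n = n₀ + Σ ν·ξ):
  A: 60 − 2(7.86) = 44.28
  E: 0 + 2(7.86) − 2(2.112) = 11.5
  D: 0 + 1(2.112) = 2.112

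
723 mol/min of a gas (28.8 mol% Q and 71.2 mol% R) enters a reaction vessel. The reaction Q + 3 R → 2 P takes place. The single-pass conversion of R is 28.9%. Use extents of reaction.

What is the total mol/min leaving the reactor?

624 mol/min

R reacted = 0.289 × 514.8 = 148.8 mol/min; ν_R = −3, so ξ = 148.8/3 = 49.59 mol/min.
Outlet amounts (n = n₀ + ν ξ):
  Q: 208.2 − 1(49.59) = 158.6
  R: 514.8 − 3(49.59) = 366
  P: 0 + 2(49.59) = 99.18
Total out = 158.6 + 366 + 99.18 = 623.8 mol/min.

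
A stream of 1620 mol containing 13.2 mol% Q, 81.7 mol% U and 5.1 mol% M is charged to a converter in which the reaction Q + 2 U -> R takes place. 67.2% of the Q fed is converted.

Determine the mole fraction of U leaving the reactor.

Q reacted = 0.672 × 213.8 = 143.7 mol; ν_Q = −1, so ξ = 143.7/1 = 143.7 mol.
Outlet amounts (n = n₀ + ν ξ):
  Q: 213.8 − 1(143.7) = 70.14
  U: 1324 − 2(143.7) = 1036
  R: 0 + 1(143.7) = 143.7
  M: 82.62 (inert)
Total out = 1333 mol; y_U = 1036 / 1333 = 0.7775.

0.778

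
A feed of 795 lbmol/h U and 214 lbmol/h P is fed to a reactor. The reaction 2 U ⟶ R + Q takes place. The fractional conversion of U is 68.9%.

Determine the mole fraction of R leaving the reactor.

0.271

U reacted = 0.689 × 795 = 547.8 lbmol/h; ν_U = −2, so ξ = 547.8/2 = 273.9 lbmol/h.
Outlet amounts (n = n₀ + ν ξ):
  U: 795 − 2(273.9) = 247.2
  R: 0 + 1(273.9) = 273.9
  Q: 0 + 1(273.9) = 273.9
  P: 214 (inert)
Total out = 1009 lbmol/h; y_R = 273.9 / 1009 = 0.2714.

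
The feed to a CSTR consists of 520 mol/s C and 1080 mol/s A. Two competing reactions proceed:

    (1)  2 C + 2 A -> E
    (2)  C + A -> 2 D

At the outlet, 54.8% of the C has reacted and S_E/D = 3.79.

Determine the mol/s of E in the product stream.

134 mol/s

Conversion of C: C consumed = 0.548 × 520 = 285 mol/s = 2ξ₁ + 1ξ₂.
Selectivity: 1ξ₁ / (2ξ₂) = 3.79 → ξ₁ = 7.58 ξ₂.
Substitute: (2·7.58 + 1) ξ₂ = 285 → ξ₂ = 17.63 mol/s, ξ₁ = 133.7 mol/s.
Outlet amounts (n = n₀ + Σ ν·ξ):
  C: 520 − 2(133.7) − 1(17.63) = 235
  A: 1080 − 2(133.7) − 1(17.63) = 795
  E: 0 + 1(133.7) = 133.7
  D: 0 + 2(17.63) = 35.27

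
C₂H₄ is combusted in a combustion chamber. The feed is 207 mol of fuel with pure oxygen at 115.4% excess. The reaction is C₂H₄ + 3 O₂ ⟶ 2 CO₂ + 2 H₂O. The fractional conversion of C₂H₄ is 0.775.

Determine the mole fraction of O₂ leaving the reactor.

Stoichiometric O₂ = 3 × 207 = 621 mol; O₂ fed = 621 × 2.154 = 1338 mol.
Fuel reacted = 0.775 × 207 → ξ = 160.4 mol.
Outlet (n = n₀ + ν ξ):
  C₂H₄: 207 − 1(160.4) = 46.57
  O₂: 1338 − 3(160.4) = 856.4
  CO₂: 0 + 2(160.4) = 320.9
  H₂O: 0 + 2(160.4) = 320.9
Total out = 1545 mol; y_O₂ = 856.4 / 1545 = 0.5544.

0.554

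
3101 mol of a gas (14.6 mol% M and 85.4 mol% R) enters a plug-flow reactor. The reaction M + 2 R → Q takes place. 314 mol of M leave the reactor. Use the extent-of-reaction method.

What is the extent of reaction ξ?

For M: n = n₀ − 1ξ → 314 = 452.7 − 1ξ, giving ξ = 138.7 mol.
Outlet amounts (n = n₀ + ν ξ):
  M: 452.7 − 1(138.7) = 314
  R: 2648 − 2(138.7) = 2371
  Q: 0 + 1(138.7) = 138.7

ξ = 139 mol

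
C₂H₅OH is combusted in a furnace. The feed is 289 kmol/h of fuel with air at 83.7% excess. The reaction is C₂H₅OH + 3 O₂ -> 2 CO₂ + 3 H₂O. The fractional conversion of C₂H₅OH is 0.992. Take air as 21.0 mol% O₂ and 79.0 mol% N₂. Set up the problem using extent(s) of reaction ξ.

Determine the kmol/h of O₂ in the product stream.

Stoichiometric O₂ = 3 × 289 = 867 kmol/h; O₂ fed = 867 × 1.837 = 1593 kmol/h.
N₂ fed = 1593 × 79/21 = 5992 kmol/h.
Fuel reacted = 0.992 × 289 → ξ = 286.7 kmol/h.
Outlet (n = n₀ + ν ξ):
  C₂H₅OH: 289 − 1(286.7) = 2.312
  O₂: 1593 − 3(286.7) = 732.6
  N₂: 5992 (inert)
  CO₂: 0 + 2(286.7) = 573.4
  H₂O: 0 + 3(286.7) = 860.1

733 kmol/h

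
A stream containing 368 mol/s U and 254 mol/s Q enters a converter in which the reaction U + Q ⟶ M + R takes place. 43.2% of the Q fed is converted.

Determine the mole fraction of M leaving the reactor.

0.176

Q reacted = 0.432 × 254 = 109.7 mol/s; ν_Q = −1, so ξ = 109.7/1 = 109.7 mol/s.
Outlet amounts (n = n₀ + ν ξ):
  U: 368 − 1(109.7) = 258.3
  Q: 254 − 1(109.7) = 144.3
  M: 0 + 1(109.7) = 109.7
  R: 0 + 1(109.7) = 109.7
Total out = 622 mol/s; y_M = 109.7 / 622 = 0.1764.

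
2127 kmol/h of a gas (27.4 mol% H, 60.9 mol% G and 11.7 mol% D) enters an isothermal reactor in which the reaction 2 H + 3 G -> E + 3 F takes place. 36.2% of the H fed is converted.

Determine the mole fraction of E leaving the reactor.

0.0522

H reacted = 0.362 × 582.8 = 211 kmol/h; ν_H = −2, so ξ = 211/2 = 105.5 kmol/h.
Outlet amounts (n = n₀ + ν ξ):
  H: 582.8 − 2(105.5) = 371.8
  G: 1295 − 3(105.5) = 978.9
  E: 0 + 1(105.5) = 105.5
  F: 0 + 3(105.5) = 316.5
  D: 248.9 (inert)
Total out = 2022 kmol/h; y_E = 105.5 / 2022 = 0.05218.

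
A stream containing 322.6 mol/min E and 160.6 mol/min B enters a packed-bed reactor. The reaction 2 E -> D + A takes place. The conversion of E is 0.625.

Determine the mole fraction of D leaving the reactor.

E reacted = 0.625 × 322.6 = 201.6 mol/min; ν_E = −2, so ξ = 201.6/2 = 100.8 mol/min.
Outlet amounts (n = n₀ + ν ξ):
  E: 322.6 − 2(100.8) = 121
  D: 0 + 1(100.8) = 100.8
  A: 0 + 1(100.8) = 100.8
  B: 160.6 (inert)
Total out = 483.2 mol/min; y_D = 100.8 / 483.2 = 0.2086.

0.209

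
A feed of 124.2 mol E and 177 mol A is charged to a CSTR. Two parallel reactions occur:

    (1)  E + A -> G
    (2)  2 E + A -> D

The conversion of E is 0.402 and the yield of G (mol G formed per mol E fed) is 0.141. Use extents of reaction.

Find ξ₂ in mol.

ξ₂ = 16.2 mol

Yield of G: 1ξ₁ / 124.2 = 0.141 → ξ₁ = 17.51 mol.
Conversion of E: 1ξ₁ + 2ξ₂ = 0.402 × 124.2 = 49.93 → ξ₂ = 16.21 mol.
Outlet amounts (n = n₀ + Σ ν·ξ):
  E: 124.2 − 1(17.51) − 2(16.21) = 74.27
  A: 177 − 1(17.51) − 1(16.21) = 143.3
  G: 0 + 1(17.51) = 17.51
  D: 0 + 1(16.21) = 16.21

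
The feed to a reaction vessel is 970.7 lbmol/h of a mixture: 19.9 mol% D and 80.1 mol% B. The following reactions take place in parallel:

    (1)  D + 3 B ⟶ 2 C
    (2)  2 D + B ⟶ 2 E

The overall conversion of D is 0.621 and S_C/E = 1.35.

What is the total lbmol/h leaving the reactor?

838 lbmol/h

Conversion of D: D consumed = 0.621 × 193.2 = 120 lbmol/h = 1ξ₁ + 2ξ₂.
Selectivity: 2ξ₁ / (2ξ₂) = 1.35 → ξ₁ = 1.35 ξ₂.
Substitute: (1·1.35 + 2) ξ₂ = 120 → ξ₂ = 35.81 lbmol/h, ξ₁ = 48.34 lbmol/h.
Outlet amounts (n = n₀ + Σ ν·ξ):
  D: 193.2 − 1(48.34) − 2(35.81) = 73.21
  B: 777.5 − 3(48.34) − 1(35.81) = 596.7
  C: 0 + 2(48.34) = 96.68
  E: 0 + 2(35.81) = 71.62
Total out = 73.21 + 596.7 + 96.68 + 71.62 = 838.2 lbmol/h.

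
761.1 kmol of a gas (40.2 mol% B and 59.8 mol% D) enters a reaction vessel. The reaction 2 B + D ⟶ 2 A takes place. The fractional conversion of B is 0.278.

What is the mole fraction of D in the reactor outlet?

B reacted = 0.278 × 306 = 85.06 kmol; ν_B = −2, so ξ = 85.06/2 = 42.53 kmol.
Outlet amounts (n = n₀ + ν ξ):
  B: 306 − 2(42.53) = 220.9
  D: 455.1 − 1(42.53) = 412.6
  A: 0 + 2(42.53) = 85.06
Total out = 718.6 kmol; y_D = 412.6 / 718.6 = 0.5742.

0.574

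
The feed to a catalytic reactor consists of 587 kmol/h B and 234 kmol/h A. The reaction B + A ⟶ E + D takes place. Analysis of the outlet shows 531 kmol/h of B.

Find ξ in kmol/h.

For B: n = n₀ − 1ξ → 531 = 587 − 1ξ, giving ξ = 56 kmol/h.
Outlet amounts (n = n₀ + ν ξ):
  B: 587 − 1(56) = 531
  A: 234 − 1(56) = 178
  E: 0 + 1(56) = 56
  D: 0 + 1(56) = 56

ξ = 56 kmol/h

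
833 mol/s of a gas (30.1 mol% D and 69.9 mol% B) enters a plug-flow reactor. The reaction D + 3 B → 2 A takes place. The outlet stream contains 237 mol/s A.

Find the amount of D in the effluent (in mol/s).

For A: n = n₀ + 2ξ → 237 = 0 + 2ξ, giving ξ = 118.5 mol/s.
Outlet amounts (n = n₀ + ν ξ):
  D: 250.7 − 1(118.5) = 132.2
  B: 582.3 − 3(118.5) = 226.8
  A: 0 + 2(118.5) = 237

132 mol/s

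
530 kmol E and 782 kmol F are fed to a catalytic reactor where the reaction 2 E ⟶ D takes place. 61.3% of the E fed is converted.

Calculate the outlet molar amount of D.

E reacted = 0.613 × 530 = 324.9 kmol; ν_E = −2, so ξ = 324.9/2 = 162.4 kmol.
Outlet amounts (n = n₀ + ν ξ):
  E: 530 − 2(162.4) = 205.1
  D: 0 + 1(162.4) = 162.4
  F: 782 (inert)

162 kmol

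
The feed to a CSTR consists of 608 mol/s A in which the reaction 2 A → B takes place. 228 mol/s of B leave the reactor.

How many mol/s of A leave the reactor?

152 mol/s

For B: n = n₀ + 1ξ → 228 = 0 + 1ξ, giving ξ = 228 mol/s.
Outlet amounts (n = n₀ + ν ξ):
  A: 608 − 2(228) = 152
  B: 0 + 1(228) = 228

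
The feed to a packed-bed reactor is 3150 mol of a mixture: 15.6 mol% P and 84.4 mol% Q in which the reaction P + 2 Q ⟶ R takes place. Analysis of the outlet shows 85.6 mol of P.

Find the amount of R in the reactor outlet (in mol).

For P: n = n₀ − 1ξ → 85.6 = 491.4 − 1ξ, giving ξ = 405.8 mol.
Outlet amounts (n = n₀ + ν ξ):
  P: 491.4 − 1(405.8) = 85.6
  Q: 2659 − 2(405.8) = 1847
  R: 0 + 1(405.8) = 405.8

406 mol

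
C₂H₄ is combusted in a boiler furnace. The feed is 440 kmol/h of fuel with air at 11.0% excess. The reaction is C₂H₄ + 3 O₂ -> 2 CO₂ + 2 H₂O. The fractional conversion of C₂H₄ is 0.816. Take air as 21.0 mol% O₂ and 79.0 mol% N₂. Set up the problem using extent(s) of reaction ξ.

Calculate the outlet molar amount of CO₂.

718 kmol/h

Stoichiometric O₂ = 3 × 440 = 1320 kmol/h; O₂ fed = 1320 × 1.110 = 1465 kmol/h.
N₂ fed = 1465 × 79/21 = 5512 kmol/h.
Fuel reacted = 0.816 × 440 → ξ = 359 kmol/h.
Outlet (n = n₀ + ν ξ):
  C₂H₄: 440 − 1(359) = 80.96
  O₂: 1465 − 3(359) = 388.1
  N₂: 5512 (inert)
  CO₂: 0 + 2(359) = 718.1
  H₂O: 0 + 2(359) = 718.1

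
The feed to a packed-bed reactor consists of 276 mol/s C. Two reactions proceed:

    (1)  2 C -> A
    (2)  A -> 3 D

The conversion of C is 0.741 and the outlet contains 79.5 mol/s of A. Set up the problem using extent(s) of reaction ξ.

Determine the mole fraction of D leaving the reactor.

0.311

Conversion of C: C consumed = 2ξ₁ = 0.741 × 276 → ξ₁ = 102.3 mol/s.
A balance: n_A = 0 + 1ξ₁ − 1ξ₂ = 79.5 → ξ₂ = (1·102.3 − 79.5)/1 = 22.76 mol/s.
Outlet amounts (n = n₀ + Σ ν·ξ):
  C: 276 − 2(102.3) = 71.48
  A: 0 + 1(102.3) − 1(22.76) = 79.5
  D: 0 + 3(22.76) = 68.27
Total out = 219.3 mol/s; y_D = 68.27 / 219.3 = 0.3114.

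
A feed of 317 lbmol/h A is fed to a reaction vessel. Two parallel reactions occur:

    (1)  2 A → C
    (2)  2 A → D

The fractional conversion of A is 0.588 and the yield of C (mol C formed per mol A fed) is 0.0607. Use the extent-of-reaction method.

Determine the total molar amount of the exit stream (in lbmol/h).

Yield of C: 1ξ₁ / 317 = 0.0607 → ξ₁ = 19.24 lbmol/h.
Conversion of A: 2ξ₁ + 2ξ₂ = 0.588 × 317 = 186.4 → ξ₂ = 73.96 lbmol/h.
Outlet amounts (n = n₀ + Σ ν·ξ):
  A: 317 − 2(19.24) − 2(73.96) = 130.6
  C: 0 + 1(19.24) = 19.24
  D: 0 + 1(73.96) = 73.96
Total out = 130.6 + 19.24 + 73.96 = 223.8 lbmol/h.

224 lbmol/h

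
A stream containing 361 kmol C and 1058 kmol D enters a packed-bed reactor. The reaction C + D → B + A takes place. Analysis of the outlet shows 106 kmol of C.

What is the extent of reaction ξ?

ξ = 255 kmol

For C: n = n₀ − 1ξ → 106 = 361 − 1ξ, giving ξ = 255 kmol.
Outlet amounts (n = n₀ + ν ξ):
  C: 361 − 1(255) = 106
  D: 1058 − 1(255) = 803
  B: 0 + 1(255) = 255
  A: 0 + 1(255) = 255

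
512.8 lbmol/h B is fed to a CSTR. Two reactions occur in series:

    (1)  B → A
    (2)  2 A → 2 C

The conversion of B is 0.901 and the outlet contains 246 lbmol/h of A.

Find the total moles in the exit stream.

513 lbmol/h

Conversion of B: B consumed = 1ξ₁ = 0.901 × 512.8 → ξ₁ = 462 lbmol/h.
A balance: n_A = 0 + 1ξ₁ − 2ξ₂ = 246 → ξ₂ = (1·462 − 246)/2 = 108 lbmol/h.
Outlet amounts (n = n₀ + Σ ν·ξ):
  B: 512.8 − 1(462) = 50.77
  A: 0 + 1(462) − 2(108) = 246
  C: 0 + 2(108) = 216
Total out = 50.77 + 246 + 216 = 512.8 lbmol/h.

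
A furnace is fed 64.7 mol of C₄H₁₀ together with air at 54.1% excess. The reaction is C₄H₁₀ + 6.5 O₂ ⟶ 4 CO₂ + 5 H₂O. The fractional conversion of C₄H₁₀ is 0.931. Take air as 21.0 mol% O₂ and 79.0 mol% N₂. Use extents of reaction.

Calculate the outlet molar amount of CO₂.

241 mol

Stoichiometric O₂ = 6.5 × 64.7 = 420.6 mol; O₂ fed = 420.6 × 1.541 = 648.1 mol.
N₂ fed = 648.1 × 79/21 = 2438 mol.
Fuel reacted = 0.931 × 64.7 → ξ = 60.24 mol.
Outlet (n = n₀ + ν ξ):
  C₄H₁₀: 64.7 − 1(60.24) = 4.464
  O₂: 648.1 − 6.5(60.24) = 256.5
  N₂: 2438 (inert)
  CO₂: 0 + 4(60.24) = 240.9
  H₂O: 0 + 5(60.24) = 301.2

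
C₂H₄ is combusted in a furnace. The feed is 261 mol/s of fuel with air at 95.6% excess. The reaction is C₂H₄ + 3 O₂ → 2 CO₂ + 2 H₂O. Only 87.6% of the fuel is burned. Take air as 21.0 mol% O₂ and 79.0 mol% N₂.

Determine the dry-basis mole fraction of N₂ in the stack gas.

0.812

Stoichiometric O₂ = 3 × 261 = 783 mol/s; O₂ fed = 783 × 1.956 = 1532 mol/s.
N₂ fed = 1532 × 79/21 = 5762 mol/s.
Fuel reacted = 0.876 × 261 → ξ = 228.6 mol/s.
Outlet (n = n₀ + ν ξ):
  C₂H₄: 261 − 1(228.6) = 32.36
  O₂: 1532 − 3(228.6) = 845.6
  N₂: 5762 (inert)
  CO₂: 0 + 2(228.6) = 457.3
  H₂O: 0 + 2(228.6) = 457.3
Dry total = 7097 mol/s; y_N₂ (dry) = 5762 / 7097 = 0.8118.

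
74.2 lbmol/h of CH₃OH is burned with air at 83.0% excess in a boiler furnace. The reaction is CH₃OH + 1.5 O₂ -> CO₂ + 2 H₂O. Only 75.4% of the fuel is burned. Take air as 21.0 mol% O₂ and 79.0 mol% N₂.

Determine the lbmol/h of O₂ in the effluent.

120 lbmol/h

Stoichiometric O₂ = 1.5 × 74.2 = 111.3 lbmol/h; O₂ fed = 111.3 × 1.830 = 203.7 lbmol/h.
N₂ fed = 203.7 × 79/21 = 766.2 lbmol/h.
Fuel reacted = 0.754 × 74.2 → ξ = 55.95 lbmol/h.
Outlet (n = n₀ + ν ξ):
  CH₃OH: 74.2 − 1(55.95) = 18.25
  O₂: 203.7 − 1.5(55.95) = 119.8
  N₂: 766.2 (inert)
  CO₂: 0 + 1(55.95) = 55.95
  H₂O: 0 + 2(55.95) = 111.9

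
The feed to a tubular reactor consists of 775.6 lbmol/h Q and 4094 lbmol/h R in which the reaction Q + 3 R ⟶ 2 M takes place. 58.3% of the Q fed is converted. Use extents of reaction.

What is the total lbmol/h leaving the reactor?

3970 lbmol/h

Q reacted = 0.583 × 775.6 = 452.2 lbmol/h; ν_Q = −1, so ξ = 452.2/1 = 452.2 lbmol/h.
Outlet amounts (n = n₀ + ν ξ):
  Q: 775.6 − 1(452.2) = 323.4
  R: 4094 − 3(452.2) = 2737
  M: 0 + 2(452.2) = 904.3
Total out = 323.4 + 2737 + 904.3 = 3965 lbmol/h.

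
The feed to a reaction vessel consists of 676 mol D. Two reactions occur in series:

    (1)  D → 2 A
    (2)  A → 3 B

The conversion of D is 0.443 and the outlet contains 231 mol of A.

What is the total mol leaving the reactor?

Conversion of D: D consumed = 1ξ₁ = 0.443 × 676 → ξ₁ = 299.5 mol.
A balance: n_A = 0 + 2ξ₁ − 1ξ₂ = 231 → ξ₂ = (2·299.5 − 231)/1 = 367.9 mol.
Outlet amounts (n = n₀ + Σ ν·ξ):
  D: 676 − 1(299.5) = 376.5
  A: 0 + 2(299.5) − 1(367.9) = 231
  B: 0 + 3(367.9) = 1104
Total out = 376.5 + 231 + 1104 = 1711 mol.

1710 mol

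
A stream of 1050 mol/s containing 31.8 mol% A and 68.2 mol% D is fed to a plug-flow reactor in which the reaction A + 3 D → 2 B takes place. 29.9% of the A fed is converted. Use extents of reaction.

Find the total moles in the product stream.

850 mol/s

A reacted = 0.299 × 333.9 = 99.84 mol/s; ν_A = −1, so ξ = 99.84/1 = 99.84 mol/s.
Outlet amounts (n = n₀ + ν ξ):
  A: 333.9 − 1(99.84) = 234.1
  D: 716.1 − 3(99.84) = 416.6
  B: 0 + 2(99.84) = 199.7
Total out = 234.1 + 416.6 + 199.7 = 850.3 mol/s.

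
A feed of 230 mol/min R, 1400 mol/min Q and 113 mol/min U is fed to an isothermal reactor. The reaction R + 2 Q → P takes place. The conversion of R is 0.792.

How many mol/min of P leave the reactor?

182 mol/min

R reacted = 0.792 × 230 = 182.2 mol/min; ν_R = −1, so ξ = 182.2/1 = 182.2 mol/min.
Outlet amounts (n = n₀ + ν ξ):
  R: 230 − 1(182.2) = 47.84
  Q: 1400 − 2(182.2) = 1036
  P: 0 + 1(182.2) = 182.2
  U: 113 (inert)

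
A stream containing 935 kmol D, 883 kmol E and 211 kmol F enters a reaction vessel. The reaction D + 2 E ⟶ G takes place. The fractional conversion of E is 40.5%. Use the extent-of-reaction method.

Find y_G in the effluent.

E reacted = 0.405 × 883 = 357.6 kmol; ν_E = −2, so ξ = 357.6/2 = 178.8 kmol.
Outlet amounts (n = n₀ + ν ξ):
  D: 935 − 1(178.8) = 756.2
  E: 883 − 2(178.8) = 525.4
  G: 0 + 1(178.8) = 178.8
  F: 211 (inert)
Total out = 1671 kmol; y_G = 178.8 / 1671 = 0.107.

0.107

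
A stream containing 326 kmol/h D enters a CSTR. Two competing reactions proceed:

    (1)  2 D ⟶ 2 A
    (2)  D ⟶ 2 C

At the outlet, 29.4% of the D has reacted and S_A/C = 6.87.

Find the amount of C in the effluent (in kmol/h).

13 kmol/h

Conversion of D: D consumed = 0.294 × 326 = 95.84 kmol/h = 2ξ₁ + 1ξ₂.
Selectivity: 2ξ₁ / (2ξ₂) = 6.87 → ξ₁ = 6.87 ξ₂.
Substitute: (2·6.87 + 1) ξ₂ = 95.84 → ξ₂ = 6.502 kmol/h, ξ₁ = 44.67 kmol/h.
Outlet amounts (n = n₀ + Σ ν·ξ):
  D: 326 − 2(44.67) − 1(6.502) = 230.2
  A: 0 + 2(44.67) = 89.34
  C: 0 + 2(6.502) = 13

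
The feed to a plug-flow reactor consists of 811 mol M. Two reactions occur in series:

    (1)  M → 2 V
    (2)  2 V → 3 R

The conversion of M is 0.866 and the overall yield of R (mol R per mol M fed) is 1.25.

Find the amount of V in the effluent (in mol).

729 mol

Conversion of M: M consumed = 1ξ₁ = 0.866 × 811 → ξ₁ = 702.3 mol.
Yield of R: 3ξ₂ / 811 = 1.25 → ξ₂ = 337.9 mol.
Outlet amounts (n = n₀ + Σ ν·ξ):
  M: 811 − 1(702.3) = 108.7
  V: 0 + 2(702.3) − 2(337.9) = 728.8
  R: 0 + 3(337.9) = 1014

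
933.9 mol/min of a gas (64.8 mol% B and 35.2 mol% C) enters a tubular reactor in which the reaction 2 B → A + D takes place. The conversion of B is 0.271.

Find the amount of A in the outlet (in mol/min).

82 mol/min

B reacted = 0.271 × 605.2 = 164 mol/min; ν_B = −2, so ξ = 164/2 = 82 mol/min.
Outlet amounts (n = n₀ + ν ξ):
  B: 605.2 − 2(82) = 441.2
  A: 0 + 1(82) = 82
  D: 0 + 1(82) = 82
  C: 328.7 (inert)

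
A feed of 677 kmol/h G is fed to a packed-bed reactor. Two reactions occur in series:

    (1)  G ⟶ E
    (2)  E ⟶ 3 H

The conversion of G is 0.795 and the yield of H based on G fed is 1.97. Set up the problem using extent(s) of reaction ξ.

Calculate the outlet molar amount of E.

Conversion of G: G consumed = 1ξ₁ = 0.795 × 677 → ξ₁ = 538.2 kmol/h.
Yield of H: 3ξ₂ / 677 = 1.97 → ξ₂ = 444.6 kmol/h.
Outlet amounts (n = n₀ + Σ ν·ξ):
  G: 677 − 1(538.2) = 138.8
  E: 0 + 1(538.2) − 1(444.6) = 93.65
  H: 0 + 3(444.6) = 1334

93.7 kmol/h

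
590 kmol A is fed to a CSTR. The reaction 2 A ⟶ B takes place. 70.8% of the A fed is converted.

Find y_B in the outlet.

A reacted = 0.708 × 590 = 417.7 kmol; ν_A = −2, so ξ = 417.7/2 = 208.9 kmol.
Outlet amounts (n = n₀ + ν ξ):
  A: 590 − 2(208.9) = 172.3
  B: 0 + 1(208.9) = 208.9
Total out = 381.1 kmol; y_B = 208.9 / 381.1 = 0.548.

0.548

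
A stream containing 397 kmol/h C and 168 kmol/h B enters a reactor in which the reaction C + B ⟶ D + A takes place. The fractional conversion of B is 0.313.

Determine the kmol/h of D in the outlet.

B reacted = 0.313 × 168 = 52.58 kmol/h; ν_B = −1, so ξ = 52.58/1 = 52.58 kmol/h.
Outlet amounts (n = n₀ + ν ξ):
  C: 397 − 1(52.58) = 344.4
  B: 168 − 1(52.58) = 115.4
  D: 0 + 1(52.58) = 52.58
  A: 0 + 1(52.58) = 52.58

52.6 kmol/h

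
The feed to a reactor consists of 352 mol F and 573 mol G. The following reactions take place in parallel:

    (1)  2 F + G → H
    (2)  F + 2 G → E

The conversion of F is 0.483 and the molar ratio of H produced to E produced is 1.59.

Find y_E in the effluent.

Conversion of F: F consumed = 0.483 × 352 = 170 mol = 2ξ₁ + 1ξ₂.
Selectivity: 1ξ₁ / (1ξ₂) = 1.59 → ξ₁ = 1.59 ξ₂.
Substitute: (2·1.59 + 1) ξ₂ = 170 → ξ₂ = 40.67 mol, ξ₁ = 64.67 mol.
Outlet amounts (n = n₀ + Σ ν·ξ):
  F: 352 − 2(64.67) − 1(40.67) = 182
  G: 573 − 1(64.67) − 2(40.67) = 427
  H: 0 + 1(64.67) = 64.67
  E: 0 + 1(40.67) = 40.67
Total out = 714.3 mol; y_E = 40.67 / 714.3 = 0.05694.

0.0569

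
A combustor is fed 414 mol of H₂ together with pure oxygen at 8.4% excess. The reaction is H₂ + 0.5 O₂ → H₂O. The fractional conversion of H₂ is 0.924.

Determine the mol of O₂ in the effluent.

Stoichiometric O₂ = 0.5 × 414 = 207 mol; O₂ fed = 207 × 1.084 = 224.4 mol.
Fuel reacted = 0.924 × 414 → ξ = 382.5 mol.
Outlet (n = n₀ + ν ξ):
  H₂: 414 − 1(382.5) = 31.46
  O₂: 224.4 − 0.5(382.5) = 33.12
  H₂O: 0 + 1(382.5) = 382.5

33.1 mol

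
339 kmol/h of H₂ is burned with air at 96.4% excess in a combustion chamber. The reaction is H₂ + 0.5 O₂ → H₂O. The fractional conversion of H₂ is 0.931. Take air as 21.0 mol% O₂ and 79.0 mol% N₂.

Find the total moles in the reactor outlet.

Stoichiometric O₂ = 0.5 × 339 = 169.5 kmol/h; O₂ fed = 169.5 × 1.964 = 332.9 kmol/h.
N₂ fed = 332.9 × 79/21 = 1252 kmol/h.
Fuel reacted = 0.931 × 339 → ξ = 315.6 kmol/h.
Outlet (n = n₀ + ν ξ):
  H₂: 339 − 1(315.6) = 23.39
  O₂: 332.9 − 0.5(315.6) = 175.1
  N₂: 1252 (inert)
  H₂O: 0 + 1(315.6) = 315.6
Total out = 23.39 + 175.1 + 1252 + 315.6 = 1766 kmol/h.

1770 kmol/h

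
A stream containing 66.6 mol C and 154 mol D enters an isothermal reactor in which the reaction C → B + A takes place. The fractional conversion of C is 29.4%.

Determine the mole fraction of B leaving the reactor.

C reacted = 0.294 × 66.6 = 19.58 mol; ν_C = −1, so ξ = 19.58/1 = 19.58 mol.
Outlet amounts (n = n₀ + ν ξ):
  C: 66.6 − 1(19.58) = 47.02
  B: 0 + 1(19.58) = 19.58
  A: 0 + 1(19.58) = 19.58
  D: 154 (inert)
Total out = 240.2 mol; y_B = 19.58 / 240.2 = 0.08152.

0.0815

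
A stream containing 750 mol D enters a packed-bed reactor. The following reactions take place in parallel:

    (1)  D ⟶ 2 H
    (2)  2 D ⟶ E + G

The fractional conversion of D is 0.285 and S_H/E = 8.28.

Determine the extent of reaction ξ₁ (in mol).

Conversion of D: D consumed = 0.285 × 750 = 213.7 mol = 1ξ₁ + 2ξ₂.
Selectivity: 2ξ₁ / (1ξ₂) = 8.28 → ξ₁ = 4.14 ξ₂.
Substitute: (1·4.14 + 2) ξ₂ = 213.7 → ξ₂ = 34.81 mol, ξ₁ = 144.1 mol.
Outlet amounts (n = n₀ + Σ ν·ξ):
  D: 750 − 1(144.1) − 2(34.81) = 536.2
  H: 0 + 2(144.1) = 288.2
  E: 0 + 1(34.81) = 34.81
  G: 0 + 1(34.81) = 34.81

ξ₁ = 144 mol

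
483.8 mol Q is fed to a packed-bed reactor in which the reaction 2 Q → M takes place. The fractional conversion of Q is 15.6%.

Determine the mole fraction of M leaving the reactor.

0.0846

Q reacted = 0.156 × 483.8 = 75.47 mol; ν_Q = −2, so ξ = 75.47/2 = 37.74 mol.
Outlet amounts (n = n₀ + ν ξ):
  Q: 483.8 − 2(37.74) = 408.3
  M: 0 + 1(37.74) = 37.74
Total out = 446.1 mol; y_M = 37.74 / 446.1 = 0.0846.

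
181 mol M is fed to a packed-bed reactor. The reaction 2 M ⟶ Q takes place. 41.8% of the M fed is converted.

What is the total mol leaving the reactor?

143 mol

M reacted = 0.418 × 181 = 75.66 mol; ν_M = −2, so ξ = 75.66/2 = 37.83 mol.
Outlet amounts (n = n₀ + ν ξ):
  M: 181 − 2(37.83) = 105.3
  Q: 0 + 1(37.83) = 37.83
Total out = 105.3 + 37.83 = 143.2 mol.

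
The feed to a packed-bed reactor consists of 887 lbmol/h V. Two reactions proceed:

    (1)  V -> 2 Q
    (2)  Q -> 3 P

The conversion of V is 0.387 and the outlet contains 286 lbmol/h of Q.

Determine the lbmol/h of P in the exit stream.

Conversion of V: V consumed = 1ξ₁ = 0.387 × 887 → ξ₁ = 343.3 lbmol/h.
Q balance: n_Q = 0 + 2ξ₁ − 1ξ₂ = 286 → ξ₂ = (2·343.3 − 286)/1 = 400.5 lbmol/h.
Outlet amounts (n = n₀ + Σ ν·ξ):
  V: 887 − 1(343.3) = 543.7
  Q: 0 + 2(343.3) − 1(400.5) = 286
  P: 0 + 3(400.5) = 1202

1200 lbmol/h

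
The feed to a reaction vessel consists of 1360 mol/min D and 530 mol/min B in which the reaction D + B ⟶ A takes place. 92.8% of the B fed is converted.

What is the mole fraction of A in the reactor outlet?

0.352

B reacted = 0.928 × 530 = 491.8 mol/min; ν_B = −1, so ξ = 491.8/1 = 491.8 mol/min.
Outlet amounts (n = n₀ + ν ξ):
  D: 1360 − 1(491.8) = 868.2
  B: 530 − 1(491.8) = 38.16
  A: 0 + 1(491.8) = 491.8
Total out = 1398 mol/min; y_A = 491.8 / 1398 = 0.3518.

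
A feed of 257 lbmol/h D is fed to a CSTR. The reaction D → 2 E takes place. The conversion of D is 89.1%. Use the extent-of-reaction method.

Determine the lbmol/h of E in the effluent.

458 lbmol/h

D reacted = 0.891 × 257 = 229 lbmol/h; ν_D = −1, so ξ = 229/1 = 229 lbmol/h.
Outlet amounts (n = n₀ + ν ξ):
  D: 257 − 1(229) = 28.01
  E: 0 + 2(229) = 458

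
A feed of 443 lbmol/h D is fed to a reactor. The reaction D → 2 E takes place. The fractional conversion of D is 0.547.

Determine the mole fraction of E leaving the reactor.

0.707

D reacted = 0.547 × 443 = 242.3 lbmol/h; ν_D = −1, so ξ = 242.3/1 = 242.3 lbmol/h.
Outlet amounts (n = n₀ + ν ξ):
  D: 443 − 1(242.3) = 200.7
  E: 0 + 2(242.3) = 484.6
Total out = 685.3 lbmol/h; y_E = 484.6 / 685.3 = 0.7072.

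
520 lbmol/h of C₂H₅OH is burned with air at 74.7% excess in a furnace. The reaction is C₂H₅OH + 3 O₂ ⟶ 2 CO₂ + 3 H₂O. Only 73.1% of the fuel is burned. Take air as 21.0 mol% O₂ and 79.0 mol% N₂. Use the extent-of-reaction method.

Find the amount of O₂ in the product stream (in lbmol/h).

Stoichiometric O₂ = 3 × 520 = 1560 lbmol/h; O₂ fed = 1560 × 1.747 = 2725 lbmol/h.
N₂ fed = 2725 × 79/21 = 10250 lbmol/h.
Fuel reacted = 0.731 × 520 → ξ = 380.1 lbmol/h.
Outlet (n = n₀ + ν ξ):
  C₂H₅OH: 520 − 1(380.1) = 139.9
  O₂: 2725 − 3(380.1) = 1585
  N₂: 10250 (inert)
  CO₂: 0 + 2(380.1) = 760.2
  H₂O: 0 + 3(380.1) = 1140

1580 lbmol/h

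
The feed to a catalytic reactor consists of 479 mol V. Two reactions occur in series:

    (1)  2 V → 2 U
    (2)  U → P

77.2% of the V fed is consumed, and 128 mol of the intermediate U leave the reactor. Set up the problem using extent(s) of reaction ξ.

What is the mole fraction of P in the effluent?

0.505

Conversion of V: V consumed = 2ξ₁ = 0.772 × 479 → ξ₁ = 184.9 mol.
U balance: n_U = 0 + 2ξ₁ − 1ξ₂ = 128 → ξ₂ = (2·184.9 − 128)/1 = 241.8 mol.
Outlet amounts (n = n₀ + Σ ν·ξ):
  V: 479 − 2(184.9) = 109.2
  U: 0 + 2(184.9) − 1(241.8) = 128
  P: 0 + 1(241.8) = 241.8
Total out = 479 mol; y_P = 241.8 / 479 = 0.5048.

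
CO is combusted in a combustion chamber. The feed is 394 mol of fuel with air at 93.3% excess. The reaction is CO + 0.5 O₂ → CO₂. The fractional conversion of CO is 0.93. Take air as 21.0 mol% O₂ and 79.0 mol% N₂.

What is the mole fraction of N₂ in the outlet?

Stoichiometric O₂ = 0.5 × 394 = 197 mol; O₂ fed = 197 × 1.933 = 380.8 mol.
N₂ fed = 380.8 × 79/21 = 1433 mol.
Fuel reacted = 0.93 × 394 → ξ = 366.4 mol.
Outlet (n = n₀ + ν ξ):
  CO: 394 − 1(366.4) = 27.58
  O₂: 380.8 − 0.5(366.4) = 197.6
  N₂: 1433 (inert)
  CO₂: 0 + 1(366.4) = 366.4
Total out = 2024 mol; y_N₂ = 1433 / 2024 = 0.7077.

0.708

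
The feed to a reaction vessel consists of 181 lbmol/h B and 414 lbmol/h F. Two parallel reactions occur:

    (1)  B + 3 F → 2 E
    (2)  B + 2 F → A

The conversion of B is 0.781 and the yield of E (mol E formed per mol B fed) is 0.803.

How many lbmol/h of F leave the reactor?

Yield of E: 2ξ₁ / 181 = 0.803 → ξ₁ = 72.67 lbmol/h.
Conversion of B: 1ξ₁ + 1ξ₂ = 0.781 × 181 = 141.4 → ξ₂ = 68.69 lbmol/h.
Outlet amounts (n = n₀ + Σ ν·ξ):
  B: 181 − 1(72.67) − 1(68.69) = 39.64
  F: 414 − 3(72.67) − 2(68.69) = 58.61
  E: 0 + 2(72.67) = 145.3
  A: 0 + 1(68.69) = 68.69

58.6 lbmol/h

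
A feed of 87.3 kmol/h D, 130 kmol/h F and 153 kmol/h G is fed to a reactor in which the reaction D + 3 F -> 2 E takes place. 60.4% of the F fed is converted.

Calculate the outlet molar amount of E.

52.3 kmol/h

F reacted = 0.604 × 130 = 78.52 kmol/h; ν_F = −3, so ξ = 78.52/3 = 26.17 kmol/h.
Outlet amounts (n = n₀ + ν ξ):
  D: 87.3 − 1(26.17) = 61.13
  F: 130 − 3(26.17) = 51.48
  E: 0 + 2(26.17) = 52.35
  G: 153 (inert)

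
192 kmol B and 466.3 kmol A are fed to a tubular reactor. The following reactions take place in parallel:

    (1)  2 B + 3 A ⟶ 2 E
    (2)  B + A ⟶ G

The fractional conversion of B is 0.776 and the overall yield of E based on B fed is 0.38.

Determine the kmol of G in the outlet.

76 kmol

Yield of E: 2ξ₁ / 192 = 0.38 → ξ₁ = 36.48 kmol.
Conversion of B: 2ξ₁ + 1ξ₂ = 0.776 × 192 = 149 → ξ₂ = 76.03 kmol.
Outlet amounts (n = n₀ + Σ ν·ξ):
  B: 192 − 2(36.48) − 1(76.03) = 43.01
  A: 466.3 − 3(36.48) − 1(76.03) = 280.8
  E: 0 + 2(36.48) = 72.96
  G: 0 + 1(76.03) = 76.03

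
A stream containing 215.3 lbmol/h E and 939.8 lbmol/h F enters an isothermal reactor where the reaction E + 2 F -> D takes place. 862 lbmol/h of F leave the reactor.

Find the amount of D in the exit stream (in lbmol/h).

38.9 lbmol/h

For F: n = n₀ − 2ξ → 862 = 939.8 − 2ξ, giving ξ = 38.9 lbmol/h.
Outlet amounts (n = n₀ + ν ξ):
  E: 215.3 − 1(38.9) = 176.4
  F: 939.8 − 2(38.9) = 862
  D: 0 + 1(38.9) = 38.9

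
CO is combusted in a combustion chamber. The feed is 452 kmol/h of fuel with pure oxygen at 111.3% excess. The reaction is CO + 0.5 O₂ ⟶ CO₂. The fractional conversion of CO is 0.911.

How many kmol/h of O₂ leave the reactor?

272 kmol/h

Stoichiometric O₂ = 0.5 × 452 = 226 kmol/h; O₂ fed = 226 × 2.113 = 477.5 kmol/h.
Fuel reacted = 0.911 × 452 → ξ = 411.8 kmol/h.
Outlet (n = n₀ + ν ξ):
  CO: 452 − 1(411.8) = 40.23
  O₂: 477.5 − 0.5(411.8) = 271.7
  CO₂: 0 + 1(411.8) = 411.8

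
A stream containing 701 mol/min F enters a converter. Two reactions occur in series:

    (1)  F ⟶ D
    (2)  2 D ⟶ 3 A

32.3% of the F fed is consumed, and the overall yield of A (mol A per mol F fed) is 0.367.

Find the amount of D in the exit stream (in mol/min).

Conversion of F: F consumed = 1ξ₁ = 0.323 × 701 → ξ₁ = 226.4 mol/min.
Yield of A: 3ξ₂ / 701 = 0.367 → ξ₂ = 85.76 mol/min.
Outlet amounts (n = n₀ + Σ ν·ξ):
  F: 701 − 1(226.4) = 474.6
  D: 0 + 1(226.4) − 2(85.76) = 54.91
  A: 0 + 3(85.76) = 257.3

54.9 mol/min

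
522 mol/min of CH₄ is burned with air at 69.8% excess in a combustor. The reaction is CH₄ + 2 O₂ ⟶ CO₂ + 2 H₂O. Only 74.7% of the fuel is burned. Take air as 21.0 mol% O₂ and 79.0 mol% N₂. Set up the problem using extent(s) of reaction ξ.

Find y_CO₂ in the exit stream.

0.0435

Stoichiometric O₂ = 2 × 522 = 1044 mol/min; O₂ fed = 1044 × 1.698 = 1773 mol/min.
N₂ fed = 1773 × 79/21 = 6669 mol/min.
Fuel reacted = 0.747 × 522 → ξ = 389.9 mol/min.
Outlet (n = n₀ + ν ξ):
  CH₄: 522 − 1(389.9) = 132.1
  O₂: 1773 − 2(389.9) = 992.8
  N₂: 6669 (inert)
  CO₂: 0 + 1(389.9) = 389.9
  H₂O: 0 + 2(389.9) = 779.9
Total out = 8963 mol/min; y_CO₂ = 389.9 / 8963 = 0.0435.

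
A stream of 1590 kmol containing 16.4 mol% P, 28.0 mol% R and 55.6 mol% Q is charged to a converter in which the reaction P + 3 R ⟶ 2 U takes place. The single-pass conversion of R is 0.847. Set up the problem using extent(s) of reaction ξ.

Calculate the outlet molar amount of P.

135 kmol

R reacted = 0.847 × 445.2 = 377.1 kmol; ν_R = −3, so ξ = 377.1/3 = 125.7 kmol.
Outlet amounts (n = n₀ + ν ξ):
  P: 260.8 − 1(125.7) = 135.1
  R: 445.2 − 3(125.7) = 68.12
  U: 0 + 2(125.7) = 251.4
  Q: 884 (inert)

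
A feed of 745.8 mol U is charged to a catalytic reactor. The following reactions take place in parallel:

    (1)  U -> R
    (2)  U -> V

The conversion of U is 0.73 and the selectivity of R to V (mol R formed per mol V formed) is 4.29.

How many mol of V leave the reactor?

Conversion of U: U consumed = 0.73 × 745.8 = 544.4 mol = 1ξ₁ + 1ξ₂.
Selectivity: 1ξ₁ / (1ξ₂) = 4.29 → ξ₁ = 4.29 ξ₂.
Substitute: (1·4.29 + 1) ξ₂ = 544.4 → ξ₂ = 102.9 mol, ξ₁ = 441.5 mol.
Outlet amounts (n = n₀ + Σ ν·ξ):
  U: 745.8 − 1(441.5) − 1(102.9) = 201.4
  R: 0 + 1(441.5) = 441.5
  V: 0 + 1(102.9) = 102.9

103 mol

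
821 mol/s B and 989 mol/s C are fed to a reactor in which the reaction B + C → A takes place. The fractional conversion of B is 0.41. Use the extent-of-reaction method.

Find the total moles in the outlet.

B reacted = 0.41 × 821 = 336.6 mol/s; ν_B = −1, so ξ = 336.6/1 = 336.6 mol/s.
Outlet amounts (n = n₀ + ν ξ):
  B: 821 − 1(336.6) = 484.4
  C: 989 − 1(336.6) = 652.4
  A: 0 + 1(336.6) = 336.6
Total out = 484.4 + 652.4 + 336.6 = 1473 mol/s.

1470 mol/s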